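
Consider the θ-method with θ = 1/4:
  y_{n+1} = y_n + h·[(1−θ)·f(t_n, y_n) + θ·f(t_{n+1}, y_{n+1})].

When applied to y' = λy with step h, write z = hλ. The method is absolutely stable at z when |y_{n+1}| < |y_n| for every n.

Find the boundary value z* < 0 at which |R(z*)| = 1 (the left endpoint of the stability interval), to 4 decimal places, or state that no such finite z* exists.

z* = -4.0000.

On y'=λy, z=hλ:
  y_{n+1} = y_n + z·[3/4·y_n + 1/4·y_{n+1}] ⇒ (1 − 1/4z)y_{n+1} = (1 + 3/4z)y_n
  Hence R(z) = (1 + 3/4z)/(1 − 1/4z).

Solve |R(x)|<1 on ℝ⁻.
x=-0.34: |R|=0.6866
R=−1: 1+3/4x = −1+1/4x ⇒ -1/2x=2 ⇒ x=2/(-1/2)=-4.0000
Confirm numerically:
  x=-3.217: |R|=0.78301 <1
  x=-3.169: |R|=0.76817 <1
  x=-1.815: |R|=0.24850 <1
  x=-4.298: |R|=1.07182 >1
  x=-4.237: |R|=1.05755 >1
Stable set (-4.0000, 0).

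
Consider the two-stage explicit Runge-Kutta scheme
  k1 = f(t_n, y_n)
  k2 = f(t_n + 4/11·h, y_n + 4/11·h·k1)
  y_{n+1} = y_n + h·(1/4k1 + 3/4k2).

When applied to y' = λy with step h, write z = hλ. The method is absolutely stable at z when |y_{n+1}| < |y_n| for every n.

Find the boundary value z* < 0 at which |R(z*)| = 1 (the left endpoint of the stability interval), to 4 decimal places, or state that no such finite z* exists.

z* = -3.6667.

With y'=λy (z=hλ):
  k1=λy_n ⇒ h·k1=z·y_n;  k2=λ(1+4/11z)y_n ⇒ h·k2=z(1+4/11z)y_n
  y_{n+1}/y_n = 1 + 1/4z + 3/4z(1+4/11z) = 1 + z + 3/11z²
  Hence R(z) = 1 + z + 3/11z².

Solve |R(x)|<1 on ℝ⁻.
x=-1.65: |R|=0.0925
R=1: x+3/11x²=0 ⇒ x=−11/3=-3.6667; min R=1−1/(4·3/11)=0.0833>−1
Confirm numerically:
  x=-3.496: |R|=0.83728 <1
  x=-3.276: |R|=0.65096 <1
  x=-2.786: |R|=0.33085 <1
  x=-1.976: |R|=0.08888 <1
  x=-4.050: |R|=1.42341 >1
  x=-3.978: |R|=1.33777 >1
  x=-3.930: |R|=1.28225 >1
Stable set (-3.6667, 0).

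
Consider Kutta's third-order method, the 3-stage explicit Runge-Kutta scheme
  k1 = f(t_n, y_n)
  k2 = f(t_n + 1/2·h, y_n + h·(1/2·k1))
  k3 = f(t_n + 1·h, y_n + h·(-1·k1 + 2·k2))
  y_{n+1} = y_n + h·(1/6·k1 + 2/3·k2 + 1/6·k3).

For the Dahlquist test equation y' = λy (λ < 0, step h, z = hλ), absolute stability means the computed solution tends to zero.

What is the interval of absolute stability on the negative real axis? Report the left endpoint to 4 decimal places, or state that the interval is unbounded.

(-2.5127, 0).

Set f=λy, z=hλ:
  order 3, 3-stage ⇒ R(z)=1+z+z^2/2+z^3/6
  (e.g. R(-1.53)=0.04352, |R|=0.04352)

Need |R(x)|<1, x<0.
x=-1.53: |R|=0.0435
|R(-2.85)|=1.6469 |R(-1.51)|=0.0562 |R(-0.7)|=0.4878
Bisect:
  x_lo=-3.2887 |R|=2.8092  x_hi=-0.1592 |R|=0.8528
  mid=-1.72395 |R|=0.09188 →hi
  mid=-2.50634 |R|=0.98950 →hi
  mid=-2.89754 |R|=1.75416 →lo
  mid=-2.70194 |R|=1.33928 →lo
  mid=-2.60414 |R|=1.15672 →lo
  mid=-2.55524 |R|=1.07125 →lo
  mid=-2.53079 |R|=1.02992 →lo
  mid=-2.51857 |R|=1.00960 →lo
  mid=-2.51246 |R|=0.99952 →hi
  ...
  [-2.51284,-2.51265] ⇒ x*=-2.5127
So |R|<1 on (-2.5127, 0).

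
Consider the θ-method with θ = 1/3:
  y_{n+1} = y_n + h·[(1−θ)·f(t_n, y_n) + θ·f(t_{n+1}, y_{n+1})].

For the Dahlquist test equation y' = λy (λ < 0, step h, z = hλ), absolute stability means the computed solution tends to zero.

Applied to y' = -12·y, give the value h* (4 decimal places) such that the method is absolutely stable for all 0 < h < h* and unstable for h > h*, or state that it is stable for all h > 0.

(-6.0000,0); λ=-12 ⇒ h* = (6)/12 = 0.5000.

On y'=λy, z=hλ:
  y_{n+1} = y_n + z·[2/3·y_n + 1/3·y_{n+1}] ⇒ (1 − 1/3z)y_{n+1} = (1 + 2/3z)y_n
  ⇒ R(z) = (1 + 2/3z)/(1 − 1/3z).

Find x<0 with |R(x)|<1.
x=-1.45: |R|=0.0225
R=−1: 1+2/3x = −1+1/3x ⇒ -1/3x=2 ⇒ x=2/(-1/3)=-6.0000
Confirm numerically:
  x=-5.846: |R|=0.98259 <1
  x=-5.267: |R|=0.91133 <1
  x=-5.058: |R|=0.88310 <1
  x=-6.277: |R|=1.02986 >1
  x=-6.097: |R|=1.01066 >1
So |R|<1 on (-6.0000, 0).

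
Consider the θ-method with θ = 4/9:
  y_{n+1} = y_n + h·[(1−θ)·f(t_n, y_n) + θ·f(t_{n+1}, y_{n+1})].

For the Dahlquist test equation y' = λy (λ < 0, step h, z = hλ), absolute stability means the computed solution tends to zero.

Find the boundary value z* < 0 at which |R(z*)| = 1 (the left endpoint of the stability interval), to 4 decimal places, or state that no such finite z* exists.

left endpoint -18.0000.

With y'=λy (z=hλ):
  y_{n+1} = y_n + z·[5/9·y_n + 4/9·y_{n+1}] ⇒ (1 − 4/9z)y_{n+1} = (1 + 5/9z)y_n
  ⇒ R(z) = (1 + 5/9z)/(1 − 4/9z).

Need |R(x)|<1, x<0.
x=-0.7: |R|=0.4661
R=−1: 1+5/9x = −1+4/9x ⇒ -1/9x=2 ⇒ x=2/(-1/9)=-18.0000
Confirm numerically:
  x=-17.152: |R|=0.98907 <1
  x=-14.676: |R|=0.95090 <1
  x=-14.464: |R|=0.94711 <1
  x=-18.459: |R|=1.00554 >1
  x=-18.398: |R|=1.00482 >1
Interval (-18.0000, 0).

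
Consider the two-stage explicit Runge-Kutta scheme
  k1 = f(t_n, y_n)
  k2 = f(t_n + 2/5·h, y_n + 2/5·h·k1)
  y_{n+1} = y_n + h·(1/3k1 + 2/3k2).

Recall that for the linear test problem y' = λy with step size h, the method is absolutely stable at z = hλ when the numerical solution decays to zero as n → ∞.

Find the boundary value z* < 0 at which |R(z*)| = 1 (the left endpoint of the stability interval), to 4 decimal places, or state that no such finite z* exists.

With y'=λy (z=hλ):
  k1=λy_n ⇒ h·k1=z·y_n;  k2=λ(1+2/5z)y_n ⇒ h·k2=z(1+2/5z)y_n
  y_{n+1}/y_n = 1 + 1/3z + 2/3z(1+2/5z) = 1 + z + 4/15z²
  Hence R(z) = 1 + z + 4/15z².

Need |R(x)|<1, x<0.
x=-0.57: |R|=0.5166
R=1: x+4/15x²=0 ⇒ x=−15/4=-3.7500; min R=1−1/(4·4/15)=0.0625>−1
Confirm numerically:
  x=-3.416: |R|=0.69575 <1
  x=-3.408: |R|=0.68919 <1
  x=-2.842: |R|=0.31186 <1
  x=-4.259: |R|=1.57809 >1
  x=-4.050: |R|=1.32400 >1
Stable set (-3.7500, 0).

left endpoint -3.7500.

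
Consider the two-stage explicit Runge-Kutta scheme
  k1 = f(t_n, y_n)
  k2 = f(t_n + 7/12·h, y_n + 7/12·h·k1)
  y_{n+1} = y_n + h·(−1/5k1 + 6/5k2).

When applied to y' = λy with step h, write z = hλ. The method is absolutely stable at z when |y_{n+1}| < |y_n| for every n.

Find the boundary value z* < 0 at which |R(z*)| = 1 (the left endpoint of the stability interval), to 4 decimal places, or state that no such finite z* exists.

Set f=λy, z=hλ:
  k1=λy_n ⇒ h·k1=z·y_n;  k2=λ(1+7/12z)y_n ⇒ h·k2=z(1+7/12z)y_n
  y_{n+1}/y_n = 1 − 1/5z + 6/5z(1+7/12z) = 1 + z + 7/10z²
  so R(z) = 1 + z + 7/10z².

Need |R(x)|<1, x<0.
x=-1.48: |R|=1.0533
R=1: x+7/10x²=0 ⇒ x=−10/7=-1.4286; min R=1−1/(4·7/10)=0.6429>−1
Confirm numerically:
  x=-1.264: |R|=0.85439 <1
  x=-0.757: |R|=0.64413 <1
  x=-0.613: |R|=0.65004 <1
  x=-1.991: |R|=1.78386 >1
  x=-1.729: |R|=1.36361 >1
  x=-1.541: |R|=1.12128 >1
Stable set (-1.4286, 0).

left endpoint -1.4286.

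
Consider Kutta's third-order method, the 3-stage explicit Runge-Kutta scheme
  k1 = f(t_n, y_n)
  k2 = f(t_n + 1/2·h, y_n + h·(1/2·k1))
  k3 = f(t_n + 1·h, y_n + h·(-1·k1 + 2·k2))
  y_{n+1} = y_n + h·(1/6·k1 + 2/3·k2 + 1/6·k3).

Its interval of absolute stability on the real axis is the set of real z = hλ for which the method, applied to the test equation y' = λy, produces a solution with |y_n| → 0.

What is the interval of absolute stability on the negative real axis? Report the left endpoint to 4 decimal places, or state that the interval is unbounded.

z∈(-2.5127,0).

With y'=λy (z=hλ):
  order 3, 3-stage ⇒ R(z)=1+z+z^2/2+z^3/6
  (e.g. R(-1.54)=0.03709, |R|=0.03709)

Boundary: |R(x)|=1, x<0.
x=-1.54: |R|=0.0371
|R(-2.43)|=0.8690 |R(-2.2)|=0.5547 |R(-1.92)|=0.2564
Bisect:
  x_lo=-3.0924 |R|=2.2396  x_hi=-0.2813 |R|=0.7545
  mid=-1.68685 |R|=0.06409 →hi
  mid=-2.38961 |R|=0.80870 →hi
  mid=-2.74099 |R|=1.41667 →lo
  mid=-2.56530 |R|=1.08852 →lo
  mid=-2.47746 |R|=0.94291 →hi
  mid=-2.52138 |R|=1.01425 →lo
  mid=-2.49942 |R|=0.97822 →hi
  mid=-2.51040 |R|=0.99614 →hi
  mid=-2.51589 |R|=1.00517 →lo
  mid=-2.51314 |R|=1.00065 →lo
  ...
  [-2.51280,-2.51263] ⇒ x*=-2.5127
So |R|<1 on (-2.5127, 0).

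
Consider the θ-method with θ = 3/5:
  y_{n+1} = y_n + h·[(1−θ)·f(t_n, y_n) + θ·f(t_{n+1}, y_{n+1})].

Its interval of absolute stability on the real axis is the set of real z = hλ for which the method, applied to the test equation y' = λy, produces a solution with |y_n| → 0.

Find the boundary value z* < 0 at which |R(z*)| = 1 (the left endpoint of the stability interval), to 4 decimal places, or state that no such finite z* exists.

interval (−∞, 0).

Test eqn y'=λy, z=hλ:
  y_{n+1} = y_n + z·[2/5·y_n + 3/5·y_{n+1}] ⇒ (1 − 3/5z)y_{n+1} = (1 + 2/5z)y_n
  R(z) = (1 + 2/5z)/(1 − 3/5z).

Find x<0 with |R(x)|<1.
x=-0.6: |R|=0.5588
x=-2: |R|=0.0909
x=-10: |R|=0.4286
x=-100: |R|=0.6393
θ=3/5≥1/2 ⇒ |1+2/5x|<|1−3/5x| ∀x<0 ⇒ stable on all of ℝ⁻.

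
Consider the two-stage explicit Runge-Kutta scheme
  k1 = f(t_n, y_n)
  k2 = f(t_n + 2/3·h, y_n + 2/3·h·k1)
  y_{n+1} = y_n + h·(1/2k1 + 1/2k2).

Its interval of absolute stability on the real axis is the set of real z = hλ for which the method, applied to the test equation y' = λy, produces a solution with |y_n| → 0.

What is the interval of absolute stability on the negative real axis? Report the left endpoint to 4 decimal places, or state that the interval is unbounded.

With y'=λy (z=hλ):
  k1=λy_n ⇒ h·k1=z·y_n;  k2=λ(1+2/3z)y_n ⇒ h·k2=z(1+2/3z)y_n
  y_{n+1}/y_n = 1 + 1/2z + 1/2z(1+2/3z) = 1 + z + 1/3z²
  Hence R(z) = 1 + z + 1/3z².

Solve |R(x)|<1 on ℝ⁻.
x=-1.15: |R|=0.2908
R=1: x+1/3x²=0 ⇒ x=−3=-3.0000; min R=1−1/(4·1/3)=0.2500>−1
Confirm numerically:
  x=-2.121: |R|=0.37855 <1
  x=-1.690: |R|=0.26203 <1
  x=-1.389: |R|=0.25411 <1
  x=-3.503: |R|=1.58734 >1
  x=-3.338: |R|=1.37608 >1
  x=-3.286: |R|=1.31327 >1
Stable set (-3.0000, 0).

(-3.0000, 0).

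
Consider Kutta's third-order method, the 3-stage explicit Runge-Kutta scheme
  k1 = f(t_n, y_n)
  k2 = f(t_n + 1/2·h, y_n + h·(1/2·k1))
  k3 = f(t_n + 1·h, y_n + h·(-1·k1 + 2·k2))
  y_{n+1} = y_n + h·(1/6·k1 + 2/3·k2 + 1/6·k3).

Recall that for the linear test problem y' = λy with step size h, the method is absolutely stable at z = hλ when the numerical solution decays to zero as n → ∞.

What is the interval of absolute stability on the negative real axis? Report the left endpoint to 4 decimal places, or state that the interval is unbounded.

On y'=λy, z=hλ:
  order 3, 3-stage ⇒ R(z)=1+z+z^2/2+z^3/6
  (e.g. R(-1.33)=0.16234, |R|=0.16234)

Need |R(x)|<1, x<0.
x=-1.33: |R|=0.1623
|R(-2.35)|=0.7517 |R(-2.12)|=0.4608 |R(-0.87)|=0.3987
Bisect:
  x_lo=-3.3862 |R|=3.1242  x_hi=-0.2076 |R|=0.8125
  mid=-1.79689 |R|=0.14945 →hi
  mid=-2.59154 |R|=1.13433 →lo
  mid=-2.19421 |R|=0.54763 →hi
  mid=-2.39288 |R|=0.81349 →hi
  mid=-2.49221 |R|=0.96655 →hi
  mid=-2.54188 |R|=1.04854 →lo
  mid=-2.51704 |R|=1.00708 →lo
  mid=-2.50463 |R|=0.98670 →hi
  ...
  [-2.51277,-2.51258] ⇒ x*=-2.5127
Stable set (-2.5127, 0).

z∈(-2.5127,0).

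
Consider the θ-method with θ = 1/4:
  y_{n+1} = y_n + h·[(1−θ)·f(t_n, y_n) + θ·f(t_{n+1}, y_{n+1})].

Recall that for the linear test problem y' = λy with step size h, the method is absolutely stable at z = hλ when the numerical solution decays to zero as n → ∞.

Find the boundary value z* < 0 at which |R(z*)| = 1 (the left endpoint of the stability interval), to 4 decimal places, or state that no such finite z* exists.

left endpoint -4.0000.

On y'=λy, z=hλ:
  y_{n+1} = y_n + z·[3/4·y_n + 1/4·y_{n+1}] ⇒ (1 − 1/4z)y_{n+1} = (1 + 3/4z)y_n
  so R(z) = (1 + 3/4z)/(1 − 1/4z).

Boundary: |R(x)|=1, x<0.
x=-0.43: |R|=0.6117
R=−1: 1+3/4x = −1+1/4x ⇒ -1/2x=2 ⇒ x=2/(-1/2)=-4.0000
Confirm numerically:
  x=-3.746: |R|=0.93442 <1
  x=-3.461: |R|=0.85552 <1
  x=-2.671: |R|=0.60156 <1
  x=-2.584: |R|=0.56987 <1
  x=-4.528: |R|=1.12383 >1
  x=-4.405: |R|=1.09637 >1
Interval (-4.0000, 0).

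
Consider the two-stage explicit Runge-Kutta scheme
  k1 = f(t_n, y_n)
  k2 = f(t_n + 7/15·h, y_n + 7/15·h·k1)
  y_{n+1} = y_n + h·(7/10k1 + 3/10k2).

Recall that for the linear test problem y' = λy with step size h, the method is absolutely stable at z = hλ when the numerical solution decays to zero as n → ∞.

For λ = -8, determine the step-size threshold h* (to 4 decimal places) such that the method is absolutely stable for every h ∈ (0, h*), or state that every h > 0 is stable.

Set f=λy, z=hλ:
  k1=λy_n ⇒ h·k1=z·y_n;  k2=λ(1+7/15z)y_n ⇒ h·k2=z(1+7/15z)y_n
  y_{n+1}/y_n = 1 + 7/10z + 3/10z(1+7/15z) = 1 + z + 7/50z²
  R(z) = 1 + z + 7/50z².

Find x<0 with |R(x)|<1.
x=-0.96: |R|=0.1690
R=1: x+7/50x²=0 ⇒ x=−50/7=-7.1429; min R=1−1/(4·7/50)=-0.7857>−1
Confirm numerically:
  x=-6.061: |R|=0.08200 <1
  x=-5.438: |R|=0.29794 <1
  x=-2.875: |R|=0.71781 <1
  x=-7.692: |R|=1.59136 >1
  x=-7.341: |R|=1.20364 >1
So |R|<1 on (-7.1429, 0).

(-7.1429,0); λ=-8 ⇒ h* = (50/7)/8 = 0.8929.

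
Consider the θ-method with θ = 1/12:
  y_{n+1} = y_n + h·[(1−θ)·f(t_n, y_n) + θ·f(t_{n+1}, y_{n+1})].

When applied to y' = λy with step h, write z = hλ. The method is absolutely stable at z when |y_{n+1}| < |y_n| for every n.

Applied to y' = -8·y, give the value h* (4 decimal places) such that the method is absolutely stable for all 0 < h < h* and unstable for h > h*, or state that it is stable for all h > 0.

With y'=λy (z=hλ):
  y_{n+1} = y_n + z·[11/12·y_n + 1/12·y_{n+1}] ⇒ (1 − 1/12z)y_{n+1} = (1 + 11/12z)y_n
  Hence R(z) = (1 + 11/12z)/(1 − 1/12z).

Solve |R(x)|<1 on ℝ⁻.
x=-1.46: |R|=0.3016
R=−1: 1+11/12x = −1+1/12x ⇒ -5/6x=2 ⇒ x=2/(-5/6)=-2.4000
Confirm numerically:
  x=-1.889: |R|=0.63208 <1
  x=-1.761: |R|=0.53564 <1
  x=-1.261: |R|=0.14109 <1
  x=-2.692: |R|=1.19875 >1
  x=-2.631: |R|=1.15788 >1
So |R|<1 on (-2.4000, 0).

(-2.4000,0); λ=-8 ⇒ h* = (12/5)/8 = 0.3000.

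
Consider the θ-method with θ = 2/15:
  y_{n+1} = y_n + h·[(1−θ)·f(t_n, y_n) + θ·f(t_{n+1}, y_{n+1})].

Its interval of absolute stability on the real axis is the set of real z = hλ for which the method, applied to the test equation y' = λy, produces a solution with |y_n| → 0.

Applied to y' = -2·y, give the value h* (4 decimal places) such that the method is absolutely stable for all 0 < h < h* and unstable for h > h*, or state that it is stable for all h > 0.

(-2.7273,0); λ=-2 ⇒ h* = (30/11)/2 = 1.3636.

Test eqn y'=λy, z=hλ:
  y_{n+1} = y_n + z·[13/15·y_n + 2/15·y_{n+1}] ⇒ (1 − 2/15z)y_{n+1} = (1 + 13/15z)y_n
  R(z) = (1 + 13/15z)/(1 − 2/15z).

Need |R(x)|<1, x<0.
x=-0.84: |R|=0.2446
R=−1: 1+13/15x = −1+2/15x ⇒ -11/15x=2 ⇒ x=2/(-11/15)=-2.7273
Confirm numerically:
  x=-2.251: |R|=0.73136 <1
  x=-2.081: |R|=0.62901 <1
  x=-1.390: |R|=0.17267 <1
  x=-3.128: |R|=1.20738 >1
  x=-2.851: |R|=1.06574 >1
Interval (-2.7273, 0).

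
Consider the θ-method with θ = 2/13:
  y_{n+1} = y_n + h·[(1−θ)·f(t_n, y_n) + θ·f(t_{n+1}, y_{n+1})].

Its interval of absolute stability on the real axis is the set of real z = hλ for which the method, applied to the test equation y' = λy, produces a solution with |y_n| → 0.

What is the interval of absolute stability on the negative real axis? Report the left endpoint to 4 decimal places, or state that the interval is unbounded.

With y'=λy (z=hλ):
  y_{n+1} = y_n + z·[11/13·y_n + 2/13·y_{n+1}] ⇒ (1 − 2/13z)y_{n+1} = (1 + 11/13z)y_n
  R(z) = (1 + 11/13z)/(1 − 2/13z).

Solve |R(x)|<1 on ℝ⁻.
x=-1.22: |R|=0.0272
R=−1: 1+11/13x = −1+2/13x ⇒ -9/13x=2 ⇒ x=2/(-9/13)=-2.8889
Confirm numerically:
  x=-2.309: |R|=0.70377 <1
  x=-2.243: |R|=0.66756 <1
  x=-1.789: |R|=0.40288 <1
  x=-1.551: |R|=0.25220 <1
  x=-3.214: |R|=1.15061 >1
  x=-3.176: |R|=1.13353 >1
  x=-3.063: |R|=1.08193 >1
Stable set (-2.8889, 0).

(-2.8889, 0).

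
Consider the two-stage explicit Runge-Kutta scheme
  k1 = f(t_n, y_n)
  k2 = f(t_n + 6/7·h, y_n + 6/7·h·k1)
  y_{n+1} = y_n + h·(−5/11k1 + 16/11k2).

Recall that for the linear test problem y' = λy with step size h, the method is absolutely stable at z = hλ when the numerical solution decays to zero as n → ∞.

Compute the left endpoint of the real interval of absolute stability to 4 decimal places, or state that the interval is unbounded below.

Test eqn y'=λy, z=hλ:
  k1=λy_n ⇒ h·k1=z·y_n;  k2=λ(1+6/7z)y_n ⇒ h·k2=z(1+6/7z)y_n
  y_{n+1}/y_n = 1 − 5/11z + 16/11z(1+6/7z) = 1 + z + 96/77z²
  R(z) = 1 + z + 96/77z².

Boundary: |R(x)|=1, x<0.
x=-0.99: |R|=1.2319
R=1: x+96/77x²=0 ⇒ x=−77/96=-0.8021; min R=1−1/(4·96/77)=0.7995>−1
Confirm numerically:
  x=-0.634: |R|=0.86714 <1
  x=-0.551: |R|=0.82752 <1
  x=-0.532: |R|=0.82086 <1
  x=-0.469: |R|=0.80524 <1
  x=-1.372: |R|=1.97487 >1
  x=-1.347: |R|=1.91512 >1
So |R|<1 on (-0.8021, 0).

z* = -0.8021.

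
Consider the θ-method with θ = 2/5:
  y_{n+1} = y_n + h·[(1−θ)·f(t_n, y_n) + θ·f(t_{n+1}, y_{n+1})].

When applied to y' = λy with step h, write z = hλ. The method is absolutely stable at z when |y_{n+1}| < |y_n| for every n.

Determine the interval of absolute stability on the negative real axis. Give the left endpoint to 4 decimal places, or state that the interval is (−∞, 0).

z∈(-10.0000,0).

Set f=λy, z=hλ:
  y_{n+1} = y_n + z·[3/5·y_n + 2/5·y_{n+1}] ⇒ (1 − 2/5z)y_{n+1} = (1 + 3/5z)y_n
  Hence R(z) = (1 + 3/5z)/(1 − 2/5z).

Need |R(x)|<1, x<0.
x=-0.52: |R|=0.5695
R=−1: 1+3/5x = −1+2/5x ⇒ -1/5x=2 ⇒ x=2/(-1/5)=-10.0000
Confirm numerically:
  x=-9.250: |R|=0.96809 <1
  x=-6.339: |R|=0.79291 <1
  x=-6.164: |R|=0.77862 <1
  x=-10.469: |R|=1.01808 >1
  x=-10.274: |R|=1.01072 >1
  x=-10.233: |R|=1.00915 >1
Interval (-10.0000, 0).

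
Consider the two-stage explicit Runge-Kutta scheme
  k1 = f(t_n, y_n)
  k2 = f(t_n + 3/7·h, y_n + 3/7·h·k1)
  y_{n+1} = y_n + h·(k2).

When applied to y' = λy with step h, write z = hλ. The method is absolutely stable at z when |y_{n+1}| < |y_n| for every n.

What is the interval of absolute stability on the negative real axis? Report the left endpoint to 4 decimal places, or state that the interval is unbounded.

(-2.3333, 0).

Set f=λy, z=hλ:
  k1=λy_n ⇒ h·k1=z·y_n;  k2=λ(1+3/7z)y_n ⇒ h·k2=z(1+3/7z)y_n
  y_{n+1}/y_n = 1 + z(1+3/7z) = 1 + z + 3/7z²
  ⇒ R(z) = 1 + z + 3/7z².

Find x<0 with |R(x)|<1.
x=-1.27: |R|=0.4212
R=1: x+3/7x²=0 ⇒ x=−7/3=-2.3333; min R=1−1/(4·3/7)=0.4167>−1
Confirm numerically:
  x=-1.769: |R|=0.57215 <1
  x=-1.560: |R|=0.48297 <1
  x=-1.353: |R|=0.43155 <1
  x=-1.333: |R|=0.42852 <1
  x=-2.810: |R|=1.57404 >1
  x=-2.760: |R|=1.50469 >1
  x=-2.747: |R|=1.48700 >1
So |R|<1 on (-2.3333, 0).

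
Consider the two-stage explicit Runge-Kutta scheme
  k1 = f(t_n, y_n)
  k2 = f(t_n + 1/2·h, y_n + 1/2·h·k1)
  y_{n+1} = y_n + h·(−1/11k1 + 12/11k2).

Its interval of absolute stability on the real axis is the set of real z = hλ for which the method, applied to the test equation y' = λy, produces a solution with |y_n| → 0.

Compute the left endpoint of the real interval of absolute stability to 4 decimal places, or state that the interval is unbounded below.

Set f=λy, z=hλ:
  k1=λy_n ⇒ h·k1=z·y_n;  k2=λ(1+1/2z)y_n ⇒ h·k2=z(1+1/2z)y_n
  y_{n+1}/y_n = 1 − 1/11z + 12/11z(1+1/2z) = 1 + z + 6/11z²
  Hence R(z) = 1 + z + 6/11z².

Find x<0 with |R(x)|<1.
x=-1.45: |R|=0.6968
R=1: x+6/11x²=0 ⇒ x=−11/6=-1.8333; min R=1−1/(4·6/11)=0.5417>−1
Confirm numerically:
  x=-1.800: |R|=0.96727 <1
  x=-1.688: |R|=0.86619 <1
  x=-0.934: |R|=0.54183 <1
  x=-0.756: |R|=0.55575 <1
  x=-2.419: |R|=1.77276 >1
  x=-2.349: |R|=1.66071 >1
So |R|<1 on (-1.8333, 0).

left endpoint -1.8333.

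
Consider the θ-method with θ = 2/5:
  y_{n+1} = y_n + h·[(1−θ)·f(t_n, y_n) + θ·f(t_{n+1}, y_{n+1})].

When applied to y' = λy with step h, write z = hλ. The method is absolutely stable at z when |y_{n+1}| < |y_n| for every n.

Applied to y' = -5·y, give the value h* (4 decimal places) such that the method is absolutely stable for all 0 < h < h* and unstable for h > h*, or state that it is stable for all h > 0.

(-10.0000,0); λ=-5 ⇒ h* = (10)/5 = 2.0000.

Set f=λy, z=hλ:
  y_{n+1} = y_n + z·[3/5·y_n + 2/5·y_{n+1}] ⇒ (1 − 2/5z)y_{n+1} = (1 + 3/5z)y_n
  so R(z) = (1 + 3/5z)/(1 − 2/5z).

Find x<0 with |R(x)|<1.
x=-1.64: |R|=0.0097
R=−1: 1+3/5x = −1+2/5x ⇒ -1/5x=2 ⇒ x=2/(-1/5)=-10.0000
Confirm numerically:
  x=-9.912: |R|=0.99646 <1
  x=-9.665: |R|=0.98623 <1
  x=-9.269: |R|=0.96894 <1
  x=-5.586: |R|=0.72706 <1
  x=-10.119: |R|=1.00472 >1
  x=-10.058: |R|=1.00231 >1
Stable set (-10.0000, 0).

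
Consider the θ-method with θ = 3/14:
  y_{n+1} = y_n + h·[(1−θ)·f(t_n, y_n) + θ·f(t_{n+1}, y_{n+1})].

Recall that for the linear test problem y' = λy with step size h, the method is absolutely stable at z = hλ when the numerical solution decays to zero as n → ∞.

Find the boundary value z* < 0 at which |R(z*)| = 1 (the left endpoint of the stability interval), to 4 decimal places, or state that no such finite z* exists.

left endpoint -3.5000.

Test eqn y'=λy, z=hλ:
  y_{n+1} = y_n + z·[11/14·y_n + 3/14·y_{n+1}] ⇒ (1 − 3/14z)y_{n+1} = (1 + 11/14z)y_n
  ⇒ R(z) = (1 + 11/14z)/(1 − 3/14z).

Find x<0 with |R(x)|<1.
x=-1.14: |R|=0.0838
R=−1: 1+11/14x = −1+3/14x ⇒ -4/7x=2 ⇒ x=2/(-4/7)=-3.5000
Confirm numerically:
  x=-2.492: |R|=0.62451 <1
  x=-2.155: |R|=0.47422 <1
  x=-2.089: |R|=0.44304 <1
  x=-4.082: |R|=1.17740 >1
  x=-3.969: |R|=1.14483 >1
  x=-3.752: |R|=1.07982 >1
So |R|<1 on (-3.5000, 0).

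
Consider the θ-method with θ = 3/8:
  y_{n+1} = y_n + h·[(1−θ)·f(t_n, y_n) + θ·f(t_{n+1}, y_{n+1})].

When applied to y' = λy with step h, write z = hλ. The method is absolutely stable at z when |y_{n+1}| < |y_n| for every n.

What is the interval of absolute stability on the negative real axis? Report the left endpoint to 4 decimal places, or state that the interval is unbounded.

On y'=λy, z=hλ:
  y_{n+1} = y_n + z·[5/8·y_n + 3/8·y_{n+1}] ⇒ (1 − 3/8z)y_{n+1} = (1 + 5/8z)y_n
  Hence R(z) = (1 + 5/8z)/(1 − 3/8z).

Solve |R(x)|<1 on ℝ⁻.
x=-1.12: |R|=0.2113
R=−1: 1+5/8x = −1+3/8x ⇒ -1/4x=2 ⇒ x=2/(-1/4)=-8.0000
Confirm numerically:
  x=-7.096: |R|=0.93827 <1
  x=-4.288: |R|=0.64417 <1
  x=-3.811: |R|=0.56888 <1
  x=-8.532: |R|=1.03167 >1
  x=-8.344: |R|=1.02083 >1
  x=-8.060: |R|=1.00373 >1
Interval (-8.0000, 0).

(-8.0000, 0).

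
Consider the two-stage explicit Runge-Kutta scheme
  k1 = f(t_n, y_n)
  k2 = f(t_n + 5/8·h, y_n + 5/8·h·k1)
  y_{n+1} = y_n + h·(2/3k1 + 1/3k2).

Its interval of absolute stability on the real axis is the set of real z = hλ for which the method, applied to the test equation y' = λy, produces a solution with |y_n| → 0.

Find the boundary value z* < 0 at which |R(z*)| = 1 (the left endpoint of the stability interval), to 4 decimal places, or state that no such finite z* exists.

left endpoint -4.8000.

Set f=λy, z=hλ:
  k1=λy_n ⇒ h·k1=z·y_n;  k2=λ(1+5/8z)y_n ⇒ h·k2=z(1+5/8z)y_n
  y_{n+1}/y_n = 1 + 2/3z + 1/3z(1+5/8z) = 1 + z + 5/24z²
  so R(z) = 1 + z + 5/24z².

Boundary: |R(x)|=1, x<0.
x=-0.73: |R|=0.3810
R=1: x+5/24x²=0 ⇒ x=−24/5=-4.8000; min R=1−1/(4·5/24)=-0.2000>−1
Confirm numerically:
  x=-3.692: |R|=0.14776 <1
  x=-2.792: |R|=0.16799 <1
  x=-2.474: |R|=0.19886 <1
  x=-5.097: |R|=1.31538 >1
  x=-5.088: |R|=1.30528 >1
So |R|<1 on (-4.8000, 0).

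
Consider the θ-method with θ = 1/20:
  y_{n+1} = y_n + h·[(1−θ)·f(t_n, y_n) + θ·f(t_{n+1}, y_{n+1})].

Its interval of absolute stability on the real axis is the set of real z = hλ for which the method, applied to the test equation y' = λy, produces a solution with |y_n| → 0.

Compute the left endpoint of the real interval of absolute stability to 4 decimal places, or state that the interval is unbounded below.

Test eqn y'=λy, z=hλ:
  y_{n+1} = y_n + z·[19/20·y_n + 1/20·y_{n+1}] ⇒ (1 − 1/20z)y_{n+1} = (1 + 19/20z)y_n
  Hence R(z) = (1 + 19/20z)/(1 − 1/20z).

Solve |R(x)|<1 on ℝ⁻.
x=-0.78: |R|=0.2493
R=−1: 1+19/20x = −1+1/20x ⇒ -9/10x=2 ⇒ x=2/(-9/10)=-2.2222
Confirm numerically:
  x=-1.838: |R|=0.68330 <1
  x=-1.374: |R|=0.28567 <1
  x=-1.054: |R|=0.00123 <1
  x=-0.934: |R|=0.10767 <1
  x=-2.800: |R|=1.45614 >1
  x=-2.436: |R|=1.17151 >1
Interval (-2.2222, 0).

z* = -2.2222.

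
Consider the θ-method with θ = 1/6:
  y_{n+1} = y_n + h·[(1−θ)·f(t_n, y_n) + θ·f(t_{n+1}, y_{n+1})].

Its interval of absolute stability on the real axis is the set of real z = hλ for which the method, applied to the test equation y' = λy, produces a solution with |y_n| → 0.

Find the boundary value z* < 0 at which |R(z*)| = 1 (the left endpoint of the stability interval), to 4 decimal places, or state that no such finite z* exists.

z* = -3.0000.

With y'=λy (z=hλ):
  y_{n+1} = y_n + z·[5/6·y_n + 1/6·y_{n+1}] ⇒ (1 − 1/6z)y_{n+1} = (1 + 5/6z)y_n
  R(z) = (1 + 5/6z)/(1 − 1/6z).

Find x<0 with |R(x)|<1.
x=-0.74: |R|=0.3412
R=−1: 1+5/6x = −1+1/6x ⇒ -2/3x=2 ⇒ x=2/(-2/3)=-3.0000
Confirm numerically:
  x=-2.289: |R|=0.65689 <1
  x=-2.030: |R|=0.51681 <1
  x=-1.641: |R|=0.28857 <1
  x=-3.513: |R|=1.21570 >1
  x=-3.470: |R|=1.19852 >1
  x=-3.198: |R|=1.08611 >1
Stable set (-3.0000, 0).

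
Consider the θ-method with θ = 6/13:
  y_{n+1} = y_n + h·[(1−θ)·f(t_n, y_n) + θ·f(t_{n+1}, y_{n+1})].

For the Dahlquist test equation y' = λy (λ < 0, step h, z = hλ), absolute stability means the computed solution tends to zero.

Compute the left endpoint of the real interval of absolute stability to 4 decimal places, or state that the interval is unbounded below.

left endpoint -26.0000.

Set f=λy, z=hλ:
  y_{n+1} = y_n + z·[7/13·y_n + 6/13·y_{n+1}] ⇒ (1 − 6/13z)y_{n+1} = (1 + 7/13z)y_n
  R(z) = (1 + 7/13z)/(1 − 6/13z).

Boundary: |R(x)|=1, x<0.
x=-0.59: |R|=0.5363
R=−1: 1+7/13x = −1+6/13x ⇒ -1/13x=2 ⇒ x=2/(-1/13)=-26.0000
Confirm numerically:
  x=-21.356: |R|=0.96710 <1
  x=-18.815: |R|=0.94293 <1
  x=-13.947: |R|=0.87533 <1
  x=-11.384: |R|=0.82023 <1
  x=-26.490: |R|=1.00285 >1
  x=-26.455: |R|=1.00265 >1
Stable set (-26.0000, 0).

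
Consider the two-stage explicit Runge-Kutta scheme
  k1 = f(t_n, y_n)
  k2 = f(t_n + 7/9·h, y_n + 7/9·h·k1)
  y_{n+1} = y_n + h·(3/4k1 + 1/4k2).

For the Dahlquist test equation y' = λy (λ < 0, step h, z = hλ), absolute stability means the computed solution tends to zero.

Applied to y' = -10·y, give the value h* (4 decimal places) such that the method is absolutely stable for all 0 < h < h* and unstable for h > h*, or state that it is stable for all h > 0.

Set f=λy, z=hλ:
  k1=λy_n ⇒ h·k1=z·y_n;  k2=λ(1+7/9z)y_n ⇒ h·k2=z(1+7/9z)y_n
  y_{n+1}/y_n = 1 + 3/4z + 1/4z(1+7/9z) = 1 + z + 7/36z²
  so R(z) = 1 + z + 7/36z².

Boundary: |R(x)|=1, x<0.
x=-0.76: |R|=0.3523
R=1: x+7/36x²=0 ⇒ x=−36/7=-5.1429; min R=1−1/(4·7/36)=-0.2857>−1
Confirm numerically:
  x=-4.283: |R|=0.28391 <1
  x=-3.705: |R|=0.03586 <1
  x=-2.493: |R|=0.28452 <1
  x=-2.122: |R|=0.24644 <1
  x=-5.734: |R|=1.65909 >1
  x=-5.414: |R|=1.28544 >1
So |R|<1 on (-5.1429, 0).

(-5.1429,0); λ=-10 ⇒ h* = (36/7)/10 = 0.5143.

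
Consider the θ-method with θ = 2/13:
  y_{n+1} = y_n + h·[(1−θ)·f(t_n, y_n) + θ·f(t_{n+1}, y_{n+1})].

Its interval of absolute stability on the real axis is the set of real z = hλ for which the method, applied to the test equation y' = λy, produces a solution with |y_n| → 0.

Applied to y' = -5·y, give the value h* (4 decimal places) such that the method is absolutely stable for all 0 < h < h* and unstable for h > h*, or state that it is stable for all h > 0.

With y'=λy (z=hλ):
  y_{n+1} = y_n + z·[11/13·y_n + 2/13·y_{n+1}] ⇒ (1 − 2/13z)y_{n+1} = (1 + 11/13z)y_n
  so R(z) = (1 + 11/13z)/(1 − 2/13z).

Boundary: |R(x)|=1, x<0.
x=-1: |R|=0.1333
R=−1: 1+11/13x = −1+2/13x ⇒ -9/13x=2 ⇒ x=2/(-9/13)=-2.8889
Confirm numerically:
  x=-2.088: |R|=0.58034 <1
  x=-1.521: |R|=0.23258 <1
  x=-1.343: |R|=0.11303 <1
  x=-3.358: |R|=1.21414 >1
  x=-3.317: |R|=1.19624 >1
  x=-2.925: |R|=1.01724 >1
Interval (-2.8889, 0).

(-2.8889,0); λ=-5 ⇒ h* = (26/9)/5 = 0.5778.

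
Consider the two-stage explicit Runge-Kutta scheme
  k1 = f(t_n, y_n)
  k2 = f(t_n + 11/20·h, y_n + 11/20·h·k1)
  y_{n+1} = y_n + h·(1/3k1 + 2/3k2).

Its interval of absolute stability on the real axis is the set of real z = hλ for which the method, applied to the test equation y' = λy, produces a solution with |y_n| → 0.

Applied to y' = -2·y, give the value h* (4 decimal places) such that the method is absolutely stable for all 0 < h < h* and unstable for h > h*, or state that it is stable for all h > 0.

Test eqn y'=λy, z=hλ:
  k1=λy_n ⇒ h·k1=z·y_n;  k2=λ(1+11/20z)y_n ⇒ h·k2=z(1+11/20z)y_n
  y_{n+1}/y_n = 1 + 1/3z + 2/3z(1+11/20z) = 1 + z + 11/30z²
  R(z) = 1 + z + 11/30z².

Find x<0 with |R(x)|<1.
x=-0.9: |R|=0.3970
R=1: x+11/30x²=0 ⇒ x=−30/11=-2.7273; min R=1−1/(4·11/30)=0.3182>−1
Confirm numerically:
  x=-2.314: |R|=0.64935 <1
  x=-1.426: |R|=0.31961 <1
  x=-1.294: |R|=0.31996 <1
  x=-3.029: |R|=1.33511 >1
  x=-2.835: |R|=1.11198 >1
Stable set (-2.7273, 0).

(-2.7273,0); λ=-2 ⇒ h* = (30/11)/2 = 1.3636.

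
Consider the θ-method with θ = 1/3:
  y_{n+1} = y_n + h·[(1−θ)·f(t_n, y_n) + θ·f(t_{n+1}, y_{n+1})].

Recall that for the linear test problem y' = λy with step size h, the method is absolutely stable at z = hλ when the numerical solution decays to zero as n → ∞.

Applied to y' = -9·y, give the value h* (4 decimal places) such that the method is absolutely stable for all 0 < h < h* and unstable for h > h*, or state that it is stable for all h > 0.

On y'=λy, z=hλ:
  y_{n+1} = y_n + z·[2/3·y_n + 1/3·y_{n+1}] ⇒ (1 − 1/3z)y_{n+1} = (1 + 2/3z)y_n
  so R(z) = (1 + 2/3z)/(1 − 1/3z).

Solve |R(x)|<1 on ℝ⁻.
x=-0.69: |R|=0.4390
R=−1: 1+2/3x = −1+1/3x ⇒ -1/3x=2 ⇒ x=2/(-1/3)=-6.0000
Confirm numerically:
  x=-4.061: |R|=0.72539 <1
  x=-3.495: |R|=0.61432 <1
  x=-3.332: |R|=0.57865 <1
  x=-2.776: |R|=0.44183 <1
  x=-6.275: |R|=1.02965 >1
  x=-6.184: |R|=1.02003 >1
  x=-6.050: |R|=1.00552 >1
So |R|<1 on (-6.0000, 0).

(-6.0000,0); λ=-9 ⇒ h* = (6)/9 = 0.6667.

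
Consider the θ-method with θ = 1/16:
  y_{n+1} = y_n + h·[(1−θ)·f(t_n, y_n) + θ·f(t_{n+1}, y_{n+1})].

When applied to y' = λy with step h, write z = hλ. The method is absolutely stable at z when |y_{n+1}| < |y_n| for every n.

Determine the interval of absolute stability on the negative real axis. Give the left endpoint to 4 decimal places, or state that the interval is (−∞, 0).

z∈(-2.2857,0).

Test eqn y'=λy, z=hλ:
  y_{n+1} = y_n + z·[15/16·y_n + 1/16·y_{n+1}] ⇒ (1 − 1/16z)y_{n+1} = (1 + 15/16z)y_n
  ⇒ R(z) = (1 + 15/16z)/(1 − 1/16z).

Boundary: |R(x)|=1, x<0.
x=-1.17: |R|=0.0903
R=−1: 1+15/16x = −1+1/16x ⇒ -7/8x=2 ⇒ x=2/(-7/8)=-2.2857
Confirm numerically:
  x=-1.981: |R|=0.76275 <1
  x=-1.923: |R|=0.71668 <1
  x=-1.904: |R|=0.70152 <1
  x=-1.045: |R|=0.01907 <1
  x=-2.803: |R|=1.38515 >1
  x=-2.539: |R|=1.19127 >1
  x=-2.440: |R|=1.11714 >1
Interval (-2.2857, 0).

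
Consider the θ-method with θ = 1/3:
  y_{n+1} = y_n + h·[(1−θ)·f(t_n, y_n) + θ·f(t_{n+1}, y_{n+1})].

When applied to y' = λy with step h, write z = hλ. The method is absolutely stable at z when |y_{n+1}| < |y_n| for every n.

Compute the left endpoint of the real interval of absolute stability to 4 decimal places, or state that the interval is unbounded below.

On y'=λy, z=hλ:
  y_{n+1} = y_n + z·[2/3·y_n + 1/3·y_{n+1}] ⇒ (1 − 1/3z)y_{n+1} = (1 + 2/3z)y_n
  R(z) = (1 + 2/3z)/(1 − 1/3z).

Boundary: |R(x)|=1, x<0.
x=-0.59: |R|=0.5070
R=−1: 1+2/3x = −1+1/3x ⇒ -1/3x=2 ⇒ x=2/(-1/3)=-6.0000
Confirm numerically:
  x=-5.855: |R|=0.98363 <1
  x=-4.732: |R|=0.83601 <1
  x=-3.409: |R|=0.59572 <1
  x=-6.346: |R|=1.03702 >1
  x=-6.217: |R|=1.02354 >1
  x=-6.081: |R|=1.00892 >1
Interval (-6.0000, 0).

left endpoint -6.0000.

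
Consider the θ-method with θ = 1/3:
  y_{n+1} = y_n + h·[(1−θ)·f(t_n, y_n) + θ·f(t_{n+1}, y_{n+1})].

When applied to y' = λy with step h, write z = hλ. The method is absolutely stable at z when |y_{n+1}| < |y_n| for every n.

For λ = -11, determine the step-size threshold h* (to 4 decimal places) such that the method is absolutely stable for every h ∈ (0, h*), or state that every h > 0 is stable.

Set f=λy, z=hλ:
  y_{n+1} = y_n + z·[2/3·y_n + 1/3·y_{n+1}] ⇒ (1 − 1/3z)y_{n+1} = (1 + 2/3z)y_n
  so R(z) = (1 + 2/3z)/(1 − 1/3z).

Boundary: |R(x)|=1, x<0.
x=-0.9: |R|=0.3077
R=−1: 1+2/3x = −1+1/3x ⇒ -1/3x=2 ⇒ x=2/(-1/3)=-6.0000
Confirm numerically:
  x=-5.205: |R|=0.90311 <1
  x=-4.002: |R|=0.71465 <1
  x=-3.405: |R|=0.59485 <1
  x=-6.424: |R|=1.04499 >1
  x=-6.269: |R|=1.02902 >1
  x=-6.195: |R|=1.02121 >1
Stable set (-6.0000, 0).

(-6.0000,0); λ=-11 ⇒ h* = (6)/11 = 0.5455.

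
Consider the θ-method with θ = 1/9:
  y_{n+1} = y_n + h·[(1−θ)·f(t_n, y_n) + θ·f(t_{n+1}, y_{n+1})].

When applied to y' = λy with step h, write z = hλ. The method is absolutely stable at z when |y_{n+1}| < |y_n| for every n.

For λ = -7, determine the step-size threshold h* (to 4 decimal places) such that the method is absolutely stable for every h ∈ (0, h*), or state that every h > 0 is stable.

(-2.5714,0); λ=-7 ⇒ h* = (18/7)/7 = 0.3673.

Test eqn y'=λy, z=hλ:
  y_{n+1} = y_n + z·[8/9·y_n + 1/9·y_{n+1}] ⇒ (1 − 1/9z)y_{n+1} = (1 + 8/9z)y_n
  so R(z) = (1 + 8/9z)/(1 − 1/9z).

Boundary: |R(x)|=1, x<0.
x=-1.75: |R|=0.4651
R=−1: 1+8/9x = −1+1/9x ⇒ -7/9x=2 ⇒ x=2/(-7/9)=-2.5714
Confirm numerically:
  x=-1.896: |R|=0.56608 <1
  x=-1.571: |R|=0.33753 <1
  x=-1.411: |R|=0.21977 <1
  x=-2.970: |R|=1.23308 >1
  x=-2.787: |R|=1.12802 >1
So |R|<1 on (-2.5714, 0).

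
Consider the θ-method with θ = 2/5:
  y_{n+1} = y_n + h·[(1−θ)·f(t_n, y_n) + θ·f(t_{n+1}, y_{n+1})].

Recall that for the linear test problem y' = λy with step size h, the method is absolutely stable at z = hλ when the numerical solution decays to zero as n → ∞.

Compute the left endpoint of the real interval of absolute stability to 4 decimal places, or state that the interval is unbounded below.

z* = -10.0000.

With y'=λy (z=hλ):
  y_{n+1} = y_n + z·[3/5·y_n + 2/5·y_{n+1}] ⇒ (1 − 2/5z)y_{n+1} = (1 + 3/5z)y_n
  ⇒ R(z) = (1 + 3/5z)/(1 − 2/5z).

Need |R(x)|<1, x<0.
x=-1.14: |R|=0.2170
R=−1: 1+3/5x = −1+2/5x ⇒ -1/5x=2 ⇒ x=2/(-1/5)=-10.0000
Confirm numerically:
  x=-9.679: |R|=0.98682 <1
  x=-9.609: |R|=0.98385 <1
  x=-6.018: |R|=0.76626 <1
  x=-10.447: |R|=1.01726 >1
  x=-10.402: |R|=1.01558 >1
  x=-10.208: |R|=1.00818 >1
Interval (-10.0000, 0).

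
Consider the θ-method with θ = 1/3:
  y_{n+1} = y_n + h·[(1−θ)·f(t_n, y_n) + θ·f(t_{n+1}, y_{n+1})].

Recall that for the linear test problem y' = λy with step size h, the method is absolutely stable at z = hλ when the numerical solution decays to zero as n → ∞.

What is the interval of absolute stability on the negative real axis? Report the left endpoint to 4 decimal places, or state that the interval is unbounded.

(-6.0000, 0).

Test eqn y'=λy, z=hλ:
  y_{n+1} = y_n + z·[2/3·y_n + 1/3·y_{n+1}] ⇒ (1 − 1/3z)y_{n+1} = (1 + 2/3z)y_n
  so R(z) = (1 + 2/3z)/(1 − 1/3z).

Find x<0 with |R(x)|<1.
x=-1.37: |R|=0.0595
R=−1: 1+2/3x = −1+1/3x ⇒ -1/3x=2 ⇒ x=2/(-1/3)=-6.0000
Confirm numerically:
  x=-5.424: |R|=0.93162 <1
  x=-5.387: |R|=0.92691 <1
  x=-3.239: |R|=0.55746 <1
  x=-6.588: |R|=1.06133 >1
  x=-6.343: |R|=1.03671 >1
  x=-6.065: |R|=1.00717 >1
So |R|<1 on (-6.0000, 0).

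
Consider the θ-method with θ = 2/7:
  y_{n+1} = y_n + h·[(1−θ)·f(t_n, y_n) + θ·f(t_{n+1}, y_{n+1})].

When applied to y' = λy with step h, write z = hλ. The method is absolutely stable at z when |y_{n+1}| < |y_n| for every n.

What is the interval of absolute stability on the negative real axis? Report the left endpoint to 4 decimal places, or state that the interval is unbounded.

z∈(-4.6667,0).

Test eqn y'=λy, z=hλ:
  y_{n+1} = y_n + z·[5/7·y_n + 2/7·y_{n+1}] ⇒ (1 − 2/7z)y_{n+1} = (1 + 5/7z)y_n
  ⇒ R(z) = (1 + 5/7z)/(1 − 2/7z).

Need |R(x)|<1, x<0.
x=-1.33: |R|=0.0362
R=−1: 1+5/7x = −1+2/7x ⇒ -3/7x=2 ⇒ x=2/(-3/7)=-4.6667
Confirm numerically:
  x=-4.445: |R|=0.95815 <1
  x=-4.302: |R|=0.92989 <1
  x=-3.077: |R|=0.63745 <1
  x=-2.869: |R|=0.57662 <1
  x=-5.194: |R|=1.09098 >1
  x=-5.088: |R|=1.07359 >1
Interval (-4.6667, 0).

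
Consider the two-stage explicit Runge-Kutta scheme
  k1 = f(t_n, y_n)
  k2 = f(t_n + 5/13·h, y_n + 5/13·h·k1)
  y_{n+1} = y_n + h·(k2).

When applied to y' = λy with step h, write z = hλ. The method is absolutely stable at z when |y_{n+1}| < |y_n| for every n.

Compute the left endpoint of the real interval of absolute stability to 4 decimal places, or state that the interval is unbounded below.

Set f=λy, z=hλ:
  k1=λy_n ⇒ h·k1=z·y_n;  k2=λ(1+5/13z)y_n ⇒ h·k2=z(1+5/13z)y_n
  y_{n+1}/y_n = 1 + z(1+5/13z) = 1 + z + 5/13z²
  ⇒ R(z) = 1 + z + 5/13z².

Boundary: |R(x)|=1, x<0.
x=-1.27: |R|=0.3503
R=1: x+5/13x²=0 ⇒ x=−13/5=-2.6000; min R=1−1/(4·5/13)=0.3500>−1
Confirm numerically:
  x=-1.697: |R|=0.41062 <1
  x=-1.604: |R|=0.38554 <1
  x=-1.482: |R|=0.36274 <1
  x=-1.313: |R|=0.35007 <1
  x=-3.177: |R|=1.70505 >1
  x=-3.016: |R|=1.48256 >1
Stable set (-2.6000, 0).

z* = -2.6000.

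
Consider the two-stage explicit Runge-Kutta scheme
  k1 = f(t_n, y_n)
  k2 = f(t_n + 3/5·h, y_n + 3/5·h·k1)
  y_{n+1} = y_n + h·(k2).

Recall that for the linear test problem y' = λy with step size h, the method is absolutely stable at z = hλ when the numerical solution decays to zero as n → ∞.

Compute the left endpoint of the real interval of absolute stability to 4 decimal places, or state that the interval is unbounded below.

left endpoint -1.6667.

On y'=λy, z=hλ:
  k1=λy_n ⇒ h·k1=z·y_n;  k2=λ(1+3/5z)y_n ⇒ h·k2=z(1+3/5z)y_n
  y_{n+1}/y_n = 1 + z(1+3/5z) = 1 + z + 3/5z²
  Hence R(z) = 1 + z + 3/5z².

Solve |R(x)|<1 on ℝ⁻.
x=-1.12: |R|=0.6326
R=1: x+3/5x²=0 ⇒ x=−5/3=-1.6667; min R=1−1/(4·3/5)=0.5833>−1
Confirm numerically:
  x=-1.602: |R|=0.93784 <1
  x=-1.402: |R|=0.77736 <1
  x=-0.921: |R|=0.58794 <1
  x=-0.748: |R|=0.58770 <1
  x=-2.195: |R|=1.69581 >1
  x=-1.773: |R|=1.11312 >1
Interval (-1.6667, 0).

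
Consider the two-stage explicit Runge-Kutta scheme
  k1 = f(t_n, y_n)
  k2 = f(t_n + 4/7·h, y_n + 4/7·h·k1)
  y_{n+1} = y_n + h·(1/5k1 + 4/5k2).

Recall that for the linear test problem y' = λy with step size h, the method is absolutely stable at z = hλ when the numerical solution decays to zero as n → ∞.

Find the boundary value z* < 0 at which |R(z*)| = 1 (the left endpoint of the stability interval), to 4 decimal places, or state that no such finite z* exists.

z* = -2.1875.

Set f=λy, z=hλ:
  k1=λy_n ⇒ h·k1=z·y_n;  k2=λ(1+4/7z)y_n ⇒ h·k2=z(1+4/7z)y_n
  y_{n+1}/y_n = 1 + 1/5z + 4/5z(1+4/7z) = 1 + z + 16/35z²
  R(z) = 1 + z + 16/35z².

Solve |R(x)|<1 on ℝ⁻.
x=-1.04: |R|=0.4544
R=1: x+16/35x²=0 ⇒ x=−35/16=-2.1875; min R=1−1/(4·16/35)=0.4531>−1
Confirm numerically:
  x=-1.249: |R|=0.46414 <1
  x=-1.208: |R|=0.45909 <1
  x=-0.916: |R|=0.46757 <1
  x=-2.533: |R|=1.40007 >1
  x=-2.515: |R|=1.37653 >1
  x=-2.424: |R|=1.26207 >1
So |R|<1 on (-2.1875, 0).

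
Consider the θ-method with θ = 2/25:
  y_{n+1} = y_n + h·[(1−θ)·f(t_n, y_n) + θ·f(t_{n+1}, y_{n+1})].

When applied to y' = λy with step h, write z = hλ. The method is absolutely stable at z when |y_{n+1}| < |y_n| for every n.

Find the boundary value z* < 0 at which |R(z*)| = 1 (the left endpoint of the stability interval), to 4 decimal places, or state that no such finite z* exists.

z* = -2.3810.

With y'=λy (z=hλ):
  y_{n+1} = y_n + z·[23/25·y_n + 2/25·y_{n+1}] ⇒ (1 − 2/25z)y_{n+1} = (1 + 23/25z)y_n
  R(z) = (1 + 23/25z)/(1 − 2/25z).

Boundary: |R(x)|=1, x<0.
x=-1.52: |R|=0.3552
R=−1: 1+23/25x = −1+2/25x ⇒ -21/25x=2 ⇒ x=2/(-21/25)=-2.3810
Confirm numerically:
  x=-2.241: |R|=0.90031 <1
  x=-2.002: |R|=0.72562 <1
  x=-1.976: |R|=0.70627 <1
  x=-1.741: |R|=0.52816 <1
  x=-2.740: |R|=1.24738 >1
  x=-2.685: |R|=1.21024 >1
  x=-2.531: |R|=1.10482 >1
So |R|<1 on (-2.3810, 0).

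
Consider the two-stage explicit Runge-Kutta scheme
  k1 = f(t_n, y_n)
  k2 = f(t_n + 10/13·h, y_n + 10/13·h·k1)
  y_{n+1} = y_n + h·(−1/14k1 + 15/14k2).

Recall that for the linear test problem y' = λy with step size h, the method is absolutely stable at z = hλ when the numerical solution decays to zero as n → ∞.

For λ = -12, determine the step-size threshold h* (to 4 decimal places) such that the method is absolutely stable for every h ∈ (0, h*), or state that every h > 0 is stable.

On y'=λy, z=hλ:
  k1=λy_n ⇒ h·k1=z·y_n;  k2=λ(1+10/13z)y_n ⇒ h·k2=z(1+10/13z)y_n
  y_{n+1}/y_n = 1 − 1/14z + 15/14z(1+10/13z) = 1 + z + 75/91z²
  so R(z) = 1 + z + 75/91z².

Boundary: |R(x)|=1, x<0.
x=-1.42: |R|=1.2419
R=1: x+75/91x²=0 ⇒ x=−91/75=-1.2133; min R=1−1/(4·75/91)=0.6967>−1
Confirm numerically:
  x=-1.184: |R|=0.97138 <1
  x=-1.145: |R|=0.93552 <1
  x=-0.890: |R|=0.76283 <1
  x=-0.782: |R|=0.72200 <1
  x=-1.727: |R|=1.73113 >1
  x=-1.527: |R|=1.39475 >1
  x=-1.247: |R|=1.03460 >1
Stable set (-1.2133, 0).

(-1.2133,0); λ=-12 ⇒ h* = (91/75)/12 = 0.1011.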